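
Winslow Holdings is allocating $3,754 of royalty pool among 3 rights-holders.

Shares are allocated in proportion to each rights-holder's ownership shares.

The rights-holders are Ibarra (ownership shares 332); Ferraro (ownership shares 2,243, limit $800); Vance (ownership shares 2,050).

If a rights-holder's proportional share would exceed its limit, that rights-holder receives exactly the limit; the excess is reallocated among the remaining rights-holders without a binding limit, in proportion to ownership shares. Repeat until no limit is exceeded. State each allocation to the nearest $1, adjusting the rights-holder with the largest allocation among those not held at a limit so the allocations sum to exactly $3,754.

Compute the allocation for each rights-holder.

Ownership shares total: 4,625.
Proportional shares (ignoring caps): Ibarra 269.48; Ferraro 1,820.59; Vance 1,663.94.
Capped: Ferraro ($800); remaining pool $2,954 reallocated over remaining ownership shares 2,382.
Redistributed shares: Ibarra 411.72 → $412; Vance 2,542.28 → $2,542.

Ibarra: $412 · Ferraro: $800 · Vance: $2,542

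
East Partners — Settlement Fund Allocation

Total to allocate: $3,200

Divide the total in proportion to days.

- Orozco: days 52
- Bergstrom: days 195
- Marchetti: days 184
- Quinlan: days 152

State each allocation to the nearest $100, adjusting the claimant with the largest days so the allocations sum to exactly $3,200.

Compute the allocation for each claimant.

Orozco: $300 · Bergstrom: $1,100 · Marchetti: $1,000 · Quinlan: $800

Combined days = 52 + 195 + 184 + 152 = 583.
Unrounded shares: Orozco 285.42; Bergstrom 1,070.33; Marchetti 1,009.95; Quinlan 834.31.
After rounding ($100): Orozco $300; Bergstrom $1,100; Marchetti $1,000; Quinlan $800. Sum = $3,200.
Rounded total matches; no reconciliation needed.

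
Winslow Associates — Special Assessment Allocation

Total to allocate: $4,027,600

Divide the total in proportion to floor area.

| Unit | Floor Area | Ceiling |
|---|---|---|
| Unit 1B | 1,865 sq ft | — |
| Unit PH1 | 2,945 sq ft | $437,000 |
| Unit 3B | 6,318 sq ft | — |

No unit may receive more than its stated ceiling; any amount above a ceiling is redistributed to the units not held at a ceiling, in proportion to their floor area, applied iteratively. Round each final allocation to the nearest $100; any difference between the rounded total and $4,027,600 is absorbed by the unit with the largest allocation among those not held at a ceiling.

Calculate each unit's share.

Total floor area = 11,128.
Pro-rata shares before constraints: Unit 1B 675,006.65; Unit PH1 1,065,895.22; Unit 3B 2,286,698.13.
Capped: Unit PH1 ($437,000); residual $3,590,600 reallocated over remaining floor area 8,183.
Redistributed shares: Unit 1B 818,339.12 → $818,300; Unit 3B 2,772,260.88 → $2,772,300.

Unit 1B: $818,300 · Unit PH1: $437,000 · Unit 3B: $2,772,300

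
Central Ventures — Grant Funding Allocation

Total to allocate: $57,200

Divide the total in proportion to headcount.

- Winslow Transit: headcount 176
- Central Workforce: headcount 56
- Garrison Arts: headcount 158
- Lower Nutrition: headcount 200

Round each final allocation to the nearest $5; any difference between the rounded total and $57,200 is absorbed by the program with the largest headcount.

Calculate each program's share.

Winslow Transit: $17,065; Central Workforce: $5,430; Garrison Arts: $15,320; Lower Nutrition: $19,385

Headcount total: 176 + 56 + 158 + 200 = 590.
Unrounded shares: Winslow Transit 17,063.05; Central Workforce 5,429.15; Garrison Arts 15,317.97; Lower Nutrition 19,389.83.
After rounding ($5): Winslow Transit $17,065; Central Workforce $5,430; Garrison Arts $15,320; Lower Nutrition $19,390. Sum = $57,205.
Difference $57,200 − $57,205 = −$5 applied to largest headcount (Lower Nutrition): Lower Nutrition becomes $19,385.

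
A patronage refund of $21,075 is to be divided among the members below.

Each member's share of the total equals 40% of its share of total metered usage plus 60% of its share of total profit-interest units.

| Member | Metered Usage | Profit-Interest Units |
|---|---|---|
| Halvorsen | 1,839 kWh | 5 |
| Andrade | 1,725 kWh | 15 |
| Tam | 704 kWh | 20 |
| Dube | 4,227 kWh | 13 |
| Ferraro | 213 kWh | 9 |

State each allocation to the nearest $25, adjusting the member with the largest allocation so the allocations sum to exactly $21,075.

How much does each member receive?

Metered usage total 8,708; profit-interest units total 62.
Blended shares (40% metered usage + 60% profit-interest units): Halvorsen 0.1329; Andrade 0.2244; Tam 0.2259; Dube 0.3200; Ferraro 0.0969.
Raw shares: Halvorsen 2,800.05; Andrade 4,729.20; Tam 4,760.56; Dube 6,743.43; Ferraro 2,041.76.
After rounding ($25): Halvorsen $2,800; Andrade $4,725; Tam $4,750; Dube $6,750; Ferraro $2,050. Sum = $21,075.
No rounding difference to absorb.

Halvorsen: $2,800 | Andrade: $4,725 | Tam: $4,750 | Dube: $6,750 | Ferraro: $2,050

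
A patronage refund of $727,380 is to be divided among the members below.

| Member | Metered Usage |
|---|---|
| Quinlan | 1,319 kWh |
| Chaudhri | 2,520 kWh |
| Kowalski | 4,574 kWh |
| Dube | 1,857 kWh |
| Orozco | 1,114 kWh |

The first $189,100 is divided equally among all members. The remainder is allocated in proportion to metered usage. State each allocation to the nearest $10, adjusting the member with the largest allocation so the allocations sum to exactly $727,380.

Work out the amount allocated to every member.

Quinlan: $100,190 · Chaudhri: $156,980 · Kowalski: $254,090 · Dube: $125,630 · Orozco: $90,490

Equal tier: $189,100 ÷ 5 = $37,820 apiece.
Remainder $538,280 by metered usage (total 11,384): Quinlan 62,367.47 → $62,370; Chaudhri 119,155.45 → $119,160; Kowalski 216,276.59 → $216,280; Dube 87,806.22 → $87,810; Orozco 52,674.27 → $52,670.
Rounding difference −$10 on remainder applied to Kowalski.
Totals: Quinlan $37,820 + $62,370 = $100,190; Chaudhri $37,820 + $119,160 = $156,980; Kowalski $37,820 + $216,270 = $254,090; Dube $37,820 + $87,810 = $125,630; Orozco $37,820 + $52,670 = $90,490.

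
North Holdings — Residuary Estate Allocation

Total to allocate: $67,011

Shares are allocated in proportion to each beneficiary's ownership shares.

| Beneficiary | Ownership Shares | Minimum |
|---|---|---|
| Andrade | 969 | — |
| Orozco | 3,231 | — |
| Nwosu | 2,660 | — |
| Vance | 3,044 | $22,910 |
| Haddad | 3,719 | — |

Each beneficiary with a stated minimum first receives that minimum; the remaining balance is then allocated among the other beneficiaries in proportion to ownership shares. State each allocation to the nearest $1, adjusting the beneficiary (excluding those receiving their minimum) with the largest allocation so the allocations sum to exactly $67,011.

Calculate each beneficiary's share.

Andrade: $4,039 | Orozco: $13,469 | Nwosu: $11,089 | Vance: $22,910 | Haddad: $15,504

Minimums first: Vance $22,910. Residual $44,101.
Residual split over remaining ownership shares 10,579: Andrade 4,039.4999 → $4,039; Orozco 13,469.17 → $13,469; Nwosu 11,088.82 → $11,089; Haddad 15,503.51 → $15,504.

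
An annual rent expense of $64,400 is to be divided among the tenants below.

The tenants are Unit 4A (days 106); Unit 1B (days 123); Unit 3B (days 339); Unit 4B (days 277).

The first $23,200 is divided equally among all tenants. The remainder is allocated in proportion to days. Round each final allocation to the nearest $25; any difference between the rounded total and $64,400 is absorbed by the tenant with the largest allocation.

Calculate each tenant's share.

Unit 4A: $10,975; Unit 1B: $11,800; Unit 3B: $22,325; Unit 4B: $19,300

$23,200 shared equally gives $5,800 per tenant.
Remainder $41,200 by days (total 845): Unit 4A 5,168.28 → $5,175; Unit 1B 5,997.16 → $6,000; Unit 3B 16,528.76 → $16,525; Unit 4B 13,505.80 → $13,500.
Totals: Unit 4A $5,800 + $5,175 = $10,975; Unit 1B $5,800 + $6,000 = $11,800; Unit 3B $5,800 + $16,525 = $22,325; Unit 4B $5,800 + $13,500 = $19,300.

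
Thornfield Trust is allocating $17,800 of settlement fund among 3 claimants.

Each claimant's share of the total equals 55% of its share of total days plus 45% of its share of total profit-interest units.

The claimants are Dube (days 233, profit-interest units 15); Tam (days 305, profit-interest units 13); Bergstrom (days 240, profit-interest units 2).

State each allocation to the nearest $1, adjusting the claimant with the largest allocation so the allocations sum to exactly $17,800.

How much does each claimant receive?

Dube: $6,937 · Tam: $7,309 · Bergstrom: $3,554

Days total 778; profit-interest units total 30.
Combined weights (55% days + 45% profit-interest units): Dube 0.3897; Tam 0.4106; Bergstrom 0.1997.
Raw shares: Dube 6,936.97; Tam 7,308.98; Bergstrom 3,554.05.
At nearest $1: Dube $6,937; Tam $7,309; Bergstrom $3,554. Sum = $17,800.
Sum already equals the total — no adjustment.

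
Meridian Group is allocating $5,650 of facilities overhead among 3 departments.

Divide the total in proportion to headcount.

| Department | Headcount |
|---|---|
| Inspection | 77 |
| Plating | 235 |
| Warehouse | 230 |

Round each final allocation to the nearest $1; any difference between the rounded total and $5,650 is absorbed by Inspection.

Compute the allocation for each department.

Inspection: $802; Plating: $2,450; Warehouse: $2,398

Sum of headcount: 542.
Pro-rata amounts: Inspection 77/542 × $5,650 = 802.68; Plating 235/542 × $5,650 = 2,449.72; Warehouse 230/542 × $5,650 = 2,397.60.
At nearest $1: Inspection $803; Plating $2,450; Warehouse $2,398. Sum = $5,651.
Difference $5,650 − $5,651 = −$1 applied to Inspection: Inspection becomes $802.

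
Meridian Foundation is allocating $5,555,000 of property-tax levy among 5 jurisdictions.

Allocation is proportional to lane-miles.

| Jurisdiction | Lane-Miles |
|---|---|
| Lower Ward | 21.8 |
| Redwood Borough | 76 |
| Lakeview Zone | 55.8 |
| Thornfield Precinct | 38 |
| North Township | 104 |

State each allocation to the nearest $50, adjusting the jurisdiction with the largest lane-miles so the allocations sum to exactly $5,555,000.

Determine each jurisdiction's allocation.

Lower Ward: $409,650; Redwood Borough: $1,428,200; Lakeview Zone: $1,048,600; Thornfield Precinct: $714,100; North Township: $1,954,450

Lane-miles total: 295.6.
Unrounded shares: Lower Ward 21.8/295.6 × $5,555,000 = 409,671.85; Redwood Borough 76/295.6 × $5,555,000 = 1,428,213.80; Lakeview Zone 55.8/295.6 × $5,555,000 = 1,048,609.61; Thornfield Precinct 38/295.6 × $5,555,000 = 714,106.90; North Township 104/295.6 × $5,555,000 = 1,954,397.83.
After rounding ($50): Lower Ward $409,650; Redwood Borough $1,428,200; Lakeview Zone $1,048,600; Thornfield Precinct $714,100; North Township $1,954,400. Sum = $5,554,950.
Difference $5,555,000 − $5,554,950 = +$50 applied to largest lane-miles (North Township): North Township becomes $1,954,450.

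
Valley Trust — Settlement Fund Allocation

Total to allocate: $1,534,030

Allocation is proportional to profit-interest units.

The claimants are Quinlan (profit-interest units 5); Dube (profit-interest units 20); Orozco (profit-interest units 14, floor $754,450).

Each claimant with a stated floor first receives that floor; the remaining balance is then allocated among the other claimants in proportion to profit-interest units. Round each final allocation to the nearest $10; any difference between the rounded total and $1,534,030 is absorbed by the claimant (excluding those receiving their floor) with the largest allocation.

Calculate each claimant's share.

Quinlan: $155,920 · Dube: $623,660 · Orozco: $754,450

Minimums first: Orozco $754,450. Balance $779,580.
Balance split over remaining profit-interest units 25: Quinlan 155,916.00 → $155,920; Dube 623,664.00 → $623,660.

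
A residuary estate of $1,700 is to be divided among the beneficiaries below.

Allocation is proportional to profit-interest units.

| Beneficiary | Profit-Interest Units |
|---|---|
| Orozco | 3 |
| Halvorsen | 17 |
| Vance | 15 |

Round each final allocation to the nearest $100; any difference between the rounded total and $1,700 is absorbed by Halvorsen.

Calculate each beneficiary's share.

Orozco: $100; Halvorsen: $900; Vance: $700

Combined profit-interest units = 35.
Raw shares: Orozco 3/35 × $1,700 = 145.71; Halvorsen 17/35 × $1,700 = 825.71; Vance 15/35 × $1,700 = 728.57.
After rounding ($100): Orozco $100; Halvorsen $800; Vance $700. Sum = $1,600.
Difference $1,700 − $1,600 = +$100 applied to Halvorsen: Halvorsen becomes $900.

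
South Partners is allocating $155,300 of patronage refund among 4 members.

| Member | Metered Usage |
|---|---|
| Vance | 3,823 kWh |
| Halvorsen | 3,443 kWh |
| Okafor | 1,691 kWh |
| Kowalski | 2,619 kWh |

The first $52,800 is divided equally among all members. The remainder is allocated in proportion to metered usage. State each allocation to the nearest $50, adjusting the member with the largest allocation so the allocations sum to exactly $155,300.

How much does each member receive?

Vance: $47,050; Halvorsen: $43,700; Okafor: $28,150; Kowalski: $36,400

Equal tier: $52,800 ÷ 4 = $13,200 apiece.
Remainder $102,500 by metered usage (total 11,576): Vance 33,850.86 → $33,850; Halvorsen 30,486.14 → $30,500; Okafor 14,973.00 → $14,950; Kowalski 23,190.01 → $23,200.
Totals: Vance $13,200 + $33,850 = $47,050; Halvorsen $13,200 + $30,500 = $43,700; Okafor $13,200 + $14,950 = $28,150; Kowalski $13,200 + $23,200 = $36,400.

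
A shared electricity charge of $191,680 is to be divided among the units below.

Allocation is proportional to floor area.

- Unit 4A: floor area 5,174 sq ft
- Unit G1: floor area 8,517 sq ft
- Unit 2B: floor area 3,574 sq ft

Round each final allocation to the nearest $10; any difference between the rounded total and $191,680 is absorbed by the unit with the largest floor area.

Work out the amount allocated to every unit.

Combined floor area = 5,174 + 8,517 + 3,574 = 17,265.
Proportional shares: Unit 4A 57,442.94; Unit G1 94,557.69; Unit 2B 39,679.37.
After rounding ($10): Unit 4A $57,440; Unit G1 $94,560; Unit 2B $39,680. Sum = $191,680.
No rounding difference to absorb.

Unit 4A: $57,440; Unit G1: $94,560; Unit 2B: $39,680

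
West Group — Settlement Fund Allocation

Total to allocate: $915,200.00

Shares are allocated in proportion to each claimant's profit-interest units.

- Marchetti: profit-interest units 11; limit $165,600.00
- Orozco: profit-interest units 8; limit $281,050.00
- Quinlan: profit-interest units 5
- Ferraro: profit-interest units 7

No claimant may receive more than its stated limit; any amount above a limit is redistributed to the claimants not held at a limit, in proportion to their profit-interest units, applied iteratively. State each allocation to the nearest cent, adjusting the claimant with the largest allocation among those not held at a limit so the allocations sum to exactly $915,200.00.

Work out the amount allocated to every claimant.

Combined profit-interest units = 31.
Pro-rata shares before constraints: Marchetti 324,748.3871; Orozco 236,180.6452; Quinlan 147,612.9032; Ferraro 206,658.0645.
Cap binds for Marchetti ($165,600.00); remaining pool $749,600.00 reallocated over remaining profit-interest units 20.
Cap binds for Orozco ($281,050.00); remaining pool $468,550.00 reallocated over remaining profit-interest units 12.
Remaining shares: Quinlan 195,229.1667 → $195,229.17; Ferraro 273,320.8333 → $273,320.83.

Marchetti: $165,600.00 · Orozco: $281,050.00 · Quinlan: $195,229.17 · Ferraro: $273,320.83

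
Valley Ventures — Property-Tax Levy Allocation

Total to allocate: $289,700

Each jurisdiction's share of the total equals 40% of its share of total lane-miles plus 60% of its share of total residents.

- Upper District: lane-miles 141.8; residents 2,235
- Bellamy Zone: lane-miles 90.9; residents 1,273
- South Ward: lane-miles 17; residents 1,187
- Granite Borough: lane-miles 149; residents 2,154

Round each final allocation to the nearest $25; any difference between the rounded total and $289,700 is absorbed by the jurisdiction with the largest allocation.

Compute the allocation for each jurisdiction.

Totals — lane-miles 398.7, residents 6,849.
Blended shares (40% lane-miles + 60% residents): Upper District 0.3381; Bellamy Zone 0.2027; South Ward 0.1210; Granite Borough 0.3382.
Unrounded shares: Upper District 97,935.22; Bellamy Zone 58,726.92; South Ward 35,065.70; Granite Borough 97,972.17.
Rounded to nearest $25: Upper District $97,925; Bellamy Zone $58,725; South Ward $35,075; Granite Borough $97,975. Sum = $289,700.
Sum already equals the total — no adjustment.

Upper District: $97,925 | Bellamy Zone: $58,725 | South Ward: $35,075 | Granite Borough: $97,975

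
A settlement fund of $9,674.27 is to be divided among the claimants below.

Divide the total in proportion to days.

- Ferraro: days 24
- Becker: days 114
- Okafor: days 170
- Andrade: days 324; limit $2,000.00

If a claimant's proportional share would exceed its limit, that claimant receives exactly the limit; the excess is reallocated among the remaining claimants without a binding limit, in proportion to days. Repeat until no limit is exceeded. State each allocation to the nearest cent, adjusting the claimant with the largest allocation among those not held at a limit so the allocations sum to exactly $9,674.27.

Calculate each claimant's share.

Combined days = 632.
Proportional shares (ignoring caps): Ferraro 367.3773; Becker 1,745.0424; Okafor 2,602.2562; Andrade 4,959.5941.
Held at cap: Andrade ($2,000.00); residual $7,674.27 reallocated over remaining days 308.
Remaining shares: Ferraro 597.9951 → $598.00; Becker 2,840.4766 → $2,840.48; Okafor 4,235.7984 → $4,235.80.
Rounding difference −$0.01 applied to Okafor → $4,235.79.

Ferraro: $598.00; Becker: $2,840.48; Okafor: $4,235.79; Andrade: $2,000.00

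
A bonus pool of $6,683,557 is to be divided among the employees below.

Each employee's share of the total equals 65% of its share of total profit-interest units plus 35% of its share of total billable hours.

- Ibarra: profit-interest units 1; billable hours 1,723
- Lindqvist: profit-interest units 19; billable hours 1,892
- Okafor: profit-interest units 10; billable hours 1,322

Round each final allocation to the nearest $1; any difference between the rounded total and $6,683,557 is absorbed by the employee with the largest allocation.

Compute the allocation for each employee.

Ibarra: $961,201 · Lindqvist: $3,647,863 · Okafor: $2,074,493

Profit-interest units total 30; billable hours total 4,937.
Blended shares (65% profit-interest units + 35% billable hours): Ibarra 0.1438; Lindqvist 0.5458; Okafor 0.3104.
Pro-rata amounts: Ibarra 961,200.73; Lindqvist 3,647,863.39; Okafor 2,074,492.88.
Rounded to nearest $1: Ibarra $961,201; Lindqvist $3,647,863; Okafor $2,074,493. Sum = $6,683,557.
Rounded total matches; no reconciliation needed.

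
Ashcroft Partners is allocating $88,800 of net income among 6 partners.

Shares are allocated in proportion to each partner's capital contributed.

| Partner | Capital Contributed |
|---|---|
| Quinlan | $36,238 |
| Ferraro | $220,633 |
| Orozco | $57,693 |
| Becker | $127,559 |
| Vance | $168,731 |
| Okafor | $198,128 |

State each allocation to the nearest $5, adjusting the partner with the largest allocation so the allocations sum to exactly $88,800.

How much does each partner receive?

Quinlan: $3,980; Ferraro: $24,215; Orozco: $6,335; Becker: $14,000; Vance: $18,520; Okafor: $21,750

Capital contributed total: 808,982.
Proportional shares: Quinlan 36,238/808,982 × $88,800 = 3,977.76; Ferraro 220,633/808,982 × $88,800 = 24,218.35; Orozco 57,693/808,982 × $88,800 = 6,332.82; Becker 127,559/808,982 × $88,800 = 14,001.84; Vance 168,731/808,982 × $88,800 = 18,521.19; Okafor 198,128/808,982 × $88,800 = 21,748.03.
At nearest $5: Quinlan $3,980; Ferraro $24,220; Orozco $6,335; Becker $14,000; Vance $18,520; Okafor $21,750. Sum = $88,805.
Difference $88,800 − $88,805 = −$5 applied to largest allocation (Ferraro): Ferraro becomes $24,215.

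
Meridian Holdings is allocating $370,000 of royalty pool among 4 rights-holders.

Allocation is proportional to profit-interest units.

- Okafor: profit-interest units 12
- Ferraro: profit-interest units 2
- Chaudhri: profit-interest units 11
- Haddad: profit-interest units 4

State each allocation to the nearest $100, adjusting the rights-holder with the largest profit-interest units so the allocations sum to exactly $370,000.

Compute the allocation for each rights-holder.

Okafor: $153,200; Ferraro: $25,500; Chaudhri: $140,300; Haddad: $51,000

Profit-interest units total: 29.
Pro-rata amounts: Okafor 12/29 × $370,000 = 153,103.45; Ferraro 2/29 × $370,000 = 25,517.24; Chaudhri 11/29 × $370,000 = 140,344.83; Haddad 4/29 × $370,000 = 51,034.48.
At nearest $100: Okafor $153,100; Ferraro $25,500; Chaudhri $140,300; Haddad $51,000. Sum = $369,900.
Difference $370,000 − $369,900 = +$100 applied to largest profit-interest units (Okafor): Okafor becomes $153,200.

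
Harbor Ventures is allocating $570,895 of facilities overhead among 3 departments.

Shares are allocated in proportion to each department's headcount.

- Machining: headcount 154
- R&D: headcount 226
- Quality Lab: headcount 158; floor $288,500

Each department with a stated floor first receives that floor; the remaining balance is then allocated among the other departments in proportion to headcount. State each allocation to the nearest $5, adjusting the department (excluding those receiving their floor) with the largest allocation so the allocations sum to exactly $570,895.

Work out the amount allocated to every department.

Fund the minimums — Quality Lab $288,500. Remaining pool $282,395.
Remaining pool split over remaining headcount 380: Machining 114,444.29 → $114,445; R&D 167,950.71 → $167,950.

Machining: $114,445 · R&D: $167,950 · Quality Lab: $288,500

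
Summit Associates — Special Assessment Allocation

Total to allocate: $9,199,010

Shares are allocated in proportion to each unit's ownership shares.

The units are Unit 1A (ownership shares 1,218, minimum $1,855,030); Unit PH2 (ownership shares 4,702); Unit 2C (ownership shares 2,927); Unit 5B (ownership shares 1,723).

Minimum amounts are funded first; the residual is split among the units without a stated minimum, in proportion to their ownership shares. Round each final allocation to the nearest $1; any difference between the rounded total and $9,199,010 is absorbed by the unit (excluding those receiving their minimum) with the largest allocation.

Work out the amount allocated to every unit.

Unit 1A: $1,855,030; Unit PH2: $3,692,407; Unit 2C: $2,298,528; Unit 5B: $1,353,045

Minimums first: Unit 1A $1,855,030. Residual $7,343,980.
Residual split over remaining ownership shares 9,352: Unit PH2 3,692,407.40 → $3,692,407; Unit 2C 2,298,527.53 → $2,298,528; Unit 5B 1,353,045.07 → $1,353,045.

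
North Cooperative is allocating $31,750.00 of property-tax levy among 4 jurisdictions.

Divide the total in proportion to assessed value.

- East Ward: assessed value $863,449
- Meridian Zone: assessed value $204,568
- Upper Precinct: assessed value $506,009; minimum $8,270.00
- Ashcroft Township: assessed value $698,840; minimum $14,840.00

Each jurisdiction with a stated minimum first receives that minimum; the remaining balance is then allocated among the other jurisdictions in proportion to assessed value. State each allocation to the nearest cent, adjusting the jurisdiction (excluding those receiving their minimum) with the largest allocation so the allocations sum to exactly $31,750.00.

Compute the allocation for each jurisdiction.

Minimums first: Upper Precinct $8,270.00; Ashcroft Township $14,840.00. Balance $8,640.00.
Balance split over remaining assessed value 1,068,017: East Ward 6,985.0942 → $6,985.09; Meridian Zone 1,654.9058 → $1,654.91.

East Ward: $6,985.09; Meridian Zone: $1,654.91; Upper Precinct: $8,270.00; Ashcroft Township: $14,840.00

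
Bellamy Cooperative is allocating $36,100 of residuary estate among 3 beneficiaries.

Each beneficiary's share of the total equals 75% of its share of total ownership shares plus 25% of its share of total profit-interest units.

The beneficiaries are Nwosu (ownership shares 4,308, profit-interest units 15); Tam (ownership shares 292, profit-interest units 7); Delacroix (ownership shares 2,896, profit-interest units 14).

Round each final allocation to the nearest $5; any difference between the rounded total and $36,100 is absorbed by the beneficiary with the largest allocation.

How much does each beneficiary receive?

Totals — ownership shares 7,496, profit-interest units 36.
Composite weights (75% ownership shares + 25% profit-interest units): Nwosu 0.5352; Tam 0.0778; Delacroix 0.3870.
Proportional shares: Nwosu 19,320.60; Tam 2,809.54; Delacroix 13,969.86.
Rounded to nearest $5: Nwosu $19,320; Tam $2,810; Delacroix $13,970. Sum = $36,100.
No rounding difference to absorb.

Nwosu: $19,320 | Tam: $2,810 | Delacroix: $13,970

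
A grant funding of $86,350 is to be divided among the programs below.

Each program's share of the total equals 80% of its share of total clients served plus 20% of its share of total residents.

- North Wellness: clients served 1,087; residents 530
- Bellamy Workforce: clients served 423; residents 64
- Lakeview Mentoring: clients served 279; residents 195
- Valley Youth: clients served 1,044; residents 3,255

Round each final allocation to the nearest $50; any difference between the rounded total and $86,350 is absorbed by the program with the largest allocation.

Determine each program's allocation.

Clients served total 2,833; residents total 4,044.
Composite weights (80% clients served + 20% residents): North Wellness 0.3332; Bellamy Workforce 0.1226; Lakeview Mentoring 0.0884; Valley Youth 0.4558.
Pro-rata amounts: North Wellness 28,768.83; Bellamy Workforce 10,587.76; Lakeview Mentoring 7,635.90; Valley Youth 39,357.50.
At nearest $50: North Wellness $28,750; Bellamy Workforce $10,600; Lakeview Mentoring $7,650; Valley Youth $39,350. Sum = $86,350.
No rounding difference to absorb.

North Wellness: $28,750 · Bellamy Workforce: $10,600 · Lakeview Mentoring: $7,650 · Valley Youth: $39,350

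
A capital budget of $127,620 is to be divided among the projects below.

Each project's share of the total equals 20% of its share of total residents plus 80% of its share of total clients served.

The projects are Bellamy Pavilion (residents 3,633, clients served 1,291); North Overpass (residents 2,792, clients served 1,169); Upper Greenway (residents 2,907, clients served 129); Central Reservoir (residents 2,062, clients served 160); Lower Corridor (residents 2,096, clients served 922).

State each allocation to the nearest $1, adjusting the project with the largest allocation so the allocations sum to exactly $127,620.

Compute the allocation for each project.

Residents total 13,490; clients served total 3,671.
Composite weights (20% residents + 80% clients served): Bellamy Pavilion 0.3352; North Overpass 0.2961; Upper Greenway 0.0712; Central Reservoir 0.0654; Lower Corridor 0.2320.
Raw shares: Bellamy Pavilion 42,778.52; North Overpass 37,794.29; Upper Greenway 9,087.93; Central Reservoir 8,351.28; Lower Corridor 29,607.97.
At nearest $1: Bellamy Pavilion $42,779; North Overpass $37,794; Upper Greenway $9,088; Central Reservoir $8,351; Lower Corridor $29,608. Sum = $127,620.
No rounding difference to absorb.

Bellamy Pavilion: $42,779 · North Overpass: $37,794 · Upper Greenway: $9,088 · Central Reservoir: $8,351 · Lower Corridor: $29,608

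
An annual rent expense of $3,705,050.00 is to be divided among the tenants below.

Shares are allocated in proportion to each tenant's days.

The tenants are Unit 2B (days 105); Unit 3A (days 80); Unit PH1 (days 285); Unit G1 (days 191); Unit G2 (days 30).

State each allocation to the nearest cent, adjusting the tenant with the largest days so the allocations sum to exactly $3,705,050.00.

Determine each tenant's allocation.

Unit 2B: $562,996.02; Unit 3A: $428,949.35; Unit PH1: $1,528,132.05; Unit G1: $1,024,116.57; Unit G2: $160,856.01

Total days = 105 + 80 + 285 + 191 + 30 = 691.
Raw shares: Unit 2B 562,996.0203; Unit 3A 428,949.3488; Unit PH1 1,528,132.05499; Unit G1 1,024,116.5702; Unit G2 160,856.0058.
After rounding (cent): Unit 2B $562,996.02; Unit 3A $428,949.35; Unit PH1 $1,528,132.05; Unit G1 $1,024,116.57; Unit G2 $160,856.01. Sum = $3,705,050.00.
No rounding difference to absorb.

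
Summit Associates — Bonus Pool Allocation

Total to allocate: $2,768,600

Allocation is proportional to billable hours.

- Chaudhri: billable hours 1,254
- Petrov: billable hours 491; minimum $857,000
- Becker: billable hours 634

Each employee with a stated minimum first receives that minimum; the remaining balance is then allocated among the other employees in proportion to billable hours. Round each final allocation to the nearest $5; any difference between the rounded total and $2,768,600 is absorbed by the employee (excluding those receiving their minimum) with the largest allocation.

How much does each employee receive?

Chaudhri: $1,269,675; Petrov: $857,000; Becker: $641,925

Fund the minimums — Petrov $857,000. Residual $1,911,600.
Residual split over remaining billable hours 1,888: Chaudhri 1,269,675.00 → $1,269,675; Becker 641,925.00 → $641,925.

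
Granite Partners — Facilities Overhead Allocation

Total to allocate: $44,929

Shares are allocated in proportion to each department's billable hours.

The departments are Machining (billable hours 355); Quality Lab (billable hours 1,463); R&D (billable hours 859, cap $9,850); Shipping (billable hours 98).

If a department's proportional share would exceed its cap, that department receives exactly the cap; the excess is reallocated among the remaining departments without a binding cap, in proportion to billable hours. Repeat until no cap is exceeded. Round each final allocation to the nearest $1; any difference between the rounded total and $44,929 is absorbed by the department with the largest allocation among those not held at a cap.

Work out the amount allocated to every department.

Machining: $6,500 · Quality Lab: $26,785 · R&D: $9,850 · Shipping: $1,794

Sum of billable hours: 2,775.
Proportional shares (ignoring caps): Machining 5,747.67; Quality Lab 23,686.89; R&D 13,907.75; Shipping 1,586.68.
Cap binds for R&D ($9,850); residual $35,079 reallocated over remaining billable hours 1,916.
Shares after redistribution: Machining 6,499.502 → $6,500; Quality Lab 26,785.27 → $26,785; Shipping 1,794.23 → $1,794.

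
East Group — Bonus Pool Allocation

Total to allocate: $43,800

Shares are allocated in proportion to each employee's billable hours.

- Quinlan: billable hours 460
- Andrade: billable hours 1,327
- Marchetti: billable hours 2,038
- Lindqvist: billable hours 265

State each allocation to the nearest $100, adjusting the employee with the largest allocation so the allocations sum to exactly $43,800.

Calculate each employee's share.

Sum of billable hours: 4,090.
Pro-rata amounts: Quinlan 460/4,090 × $43,800 = 4,926.16; Andrade 1,327/4,090 × $43,800 = 14,210.90; Marchetti 2,038/4,090 × $43,800 = 21,825.04; Lindqvist 265/4,090 × $43,800 = 2,837.90.
After rounding ($100): Quinlan $4,900; Andrade $14,200; Marchetti $21,800; Lindqvist $2,800. Sum = $43,700.
Difference $43,800 − $43,700 = +$100 applied to largest allocation (Marchetti): Marchetti becomes $21,900.

Quinlan: $4,900; Andrade: $14,200; Marchetti: $21,900; Lindqvist: $2,800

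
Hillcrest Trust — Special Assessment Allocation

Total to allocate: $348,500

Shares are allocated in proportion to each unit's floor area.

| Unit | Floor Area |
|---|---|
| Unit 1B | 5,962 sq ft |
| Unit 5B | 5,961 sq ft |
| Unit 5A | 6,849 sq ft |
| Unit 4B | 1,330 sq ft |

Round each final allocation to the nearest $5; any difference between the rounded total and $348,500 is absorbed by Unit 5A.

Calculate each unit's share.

Unit 1B: $103,360 · Unit 5B: $103,345 · Unit 5A: $118,735 · Unit 4B: $23,060

Combined floor area = 20,102.
Pro-rata amounts: Unit 1B 5,962/20,102 × $348,500 = 103,360.71; Unit 5B 5,961/20,102 × $348,500 = 103,343.37; Unit 5A 6,849/20,102 × $348,500 = 118,738.26; Unit 4B 1,330/20,102 × $348,500 = 23,057.66.
At nearest $5: Unit 1B $103,360; Unit 5B $103,345; Unit 5A $118,740; Unit 4B $23,060. Sum = $348,505.
Difference $348,500 − $348,505 = −$5 applied to Unit 5A: Unit 5A becomes $118,735.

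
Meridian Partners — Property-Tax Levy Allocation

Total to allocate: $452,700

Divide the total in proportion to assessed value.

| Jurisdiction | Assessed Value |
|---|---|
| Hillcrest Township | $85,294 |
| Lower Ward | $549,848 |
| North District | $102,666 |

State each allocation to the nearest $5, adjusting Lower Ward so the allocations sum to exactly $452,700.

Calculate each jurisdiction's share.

Hillcrest Township: $52,335; Lower Ward: $337,370; North District: $62,995

Sum of assessed value: 737,808.
Raw shares: Hillcrest Township 85,294/737,808 × $452,700 = 52,334.20; Lower Ward 549,848/737,808 × $452,700 = 337,372.58; North District 102,666/737,808 × $452,700 = 62,993.22.
After rounding ($5): Hillcrest Township $52,335; Lower Ward $337,375; North District $62,995. Sum = $452,705.
Difference $452,700 − $452,705 = −$5 applied to Lower Ward: Lower Ward becomes $337,370.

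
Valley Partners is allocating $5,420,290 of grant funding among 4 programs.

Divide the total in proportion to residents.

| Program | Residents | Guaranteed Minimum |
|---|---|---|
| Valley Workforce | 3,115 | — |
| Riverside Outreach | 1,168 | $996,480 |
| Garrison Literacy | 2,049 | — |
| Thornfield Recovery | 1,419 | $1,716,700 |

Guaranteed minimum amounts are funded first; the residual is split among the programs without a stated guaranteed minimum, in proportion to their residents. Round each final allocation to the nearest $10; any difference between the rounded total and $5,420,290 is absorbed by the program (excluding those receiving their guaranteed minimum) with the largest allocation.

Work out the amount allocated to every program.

Valley Workforce: $1,632,970 · Riverside Outreach: $996,480 · Garrison Literacy: $1,074,140 · Thornfield Recovery: $1,716,700

Minimums first: Riverside Outreach $996,480; Thornfield Recovery $1,716,700. Residual $2,707,110.
Residual split over remaining residents 5,164: Valley Workforce 1,632,968.17 → $1,632,970; Garrison Literacy 1,074,141.83 → $1,074,140.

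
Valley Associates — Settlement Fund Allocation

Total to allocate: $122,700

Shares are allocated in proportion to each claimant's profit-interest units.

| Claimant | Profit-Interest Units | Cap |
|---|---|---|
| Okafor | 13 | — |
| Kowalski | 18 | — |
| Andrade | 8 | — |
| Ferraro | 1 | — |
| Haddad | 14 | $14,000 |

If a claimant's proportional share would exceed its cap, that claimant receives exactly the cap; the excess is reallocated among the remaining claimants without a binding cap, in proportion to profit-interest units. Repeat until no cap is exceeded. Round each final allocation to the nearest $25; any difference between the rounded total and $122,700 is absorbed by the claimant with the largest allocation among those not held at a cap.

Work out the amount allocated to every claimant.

Okafor: $35,325 · Kowalski: $48,900 · Andrade: $21,750 · Ferraro: $2,725 · Haddad: $14,000

Sum of profit-interest units: 54.
Pro-rata shares before constraints: Okafor 29,538.89; Kowalski 40,900.00; Andrade 18,177.78; Ferraro 2,272.22; Haddad 31,811.11.
Held at cap: Haddad ($14,000); residual $108,700 reallocated over remaining profit-interest units 40.
Redistributed shares: Okafor 35,327.50 → $35,325; Kowalski 48,915.00 → $48,925; Andrade 21,740.00 → $21,750; Ferraro 2,717.50 → $2,725.
Rounding difference −$25 applied to Kowalski → $48,900.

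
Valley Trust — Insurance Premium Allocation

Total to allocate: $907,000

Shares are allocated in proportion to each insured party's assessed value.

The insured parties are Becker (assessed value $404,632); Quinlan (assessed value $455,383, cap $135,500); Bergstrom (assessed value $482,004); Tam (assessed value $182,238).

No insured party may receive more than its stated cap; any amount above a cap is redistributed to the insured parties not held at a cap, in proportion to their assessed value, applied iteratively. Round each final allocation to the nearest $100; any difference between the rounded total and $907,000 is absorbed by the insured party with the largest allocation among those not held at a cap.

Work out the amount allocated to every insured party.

Combined assessed value = 1,524,257.
Pro-rata shares before constraints: Becker 240,773.85; Quinlan 270,972.93; Bergstrom 286,813.59; Tam 108,439.63.
Capped: Quinlan ($135,500); residual $771,500 reallocated over remaining assessed value 1,068,874.
Redistributed shares: Becker 292,058.36 → $292,100; Bergstrom 347,904.51 → $347,900; Tam 131,537.13 → $131,500.

Becker: $292,100; Quinlan: $135,500; Bergstrom: $347,900; Tam: $131,500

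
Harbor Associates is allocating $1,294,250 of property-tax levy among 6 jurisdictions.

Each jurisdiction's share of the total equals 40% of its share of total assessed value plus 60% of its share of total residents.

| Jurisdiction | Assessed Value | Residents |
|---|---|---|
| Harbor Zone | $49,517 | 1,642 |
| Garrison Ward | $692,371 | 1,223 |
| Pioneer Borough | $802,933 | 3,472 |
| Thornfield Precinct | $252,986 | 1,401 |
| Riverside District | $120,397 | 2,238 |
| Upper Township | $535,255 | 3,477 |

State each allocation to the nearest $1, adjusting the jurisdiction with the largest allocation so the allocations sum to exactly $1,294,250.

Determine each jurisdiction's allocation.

Assessed value total 2,453,459; residents total 13,453.
Combined weights (40% assessed value + 60% residents): Harbor Zone 0.0813; Garrison Ward 0.1674; Pioneer Borough 0.2858; Thornfield Precinct 0.1037; Riverside District 0.1194; Upper Township 0.2423.
Proportional shares: Harbor Zone 105,229.96; Garrison Ward 216,691.42; Pioneer Borough 369,840.35; Thornfield Precinct 134,252.31; Riverside District 154,589.24; Upper Township 313,646.71.
At nearest $1: Harbor Zone $105,230; Garrison Ward $216,691; Pioneer Borough $369,840; Thornfield Precinct $134,252; Riverside District $154,589; Upper Township $313,647. Sum = $1,294,249.
Difference $1,294,250 − $1,294,249 = +$1 applied to largest allocation (Pioneer Borough): Pioneer Borough becomes $369,841.

Harbor Zone: $105,230 · Garrison Ward: $216,691 · Pioneer Borough: $369,841 · Thornfield Precinct: $134,252 · Riverside District: $154,589 · Upper Township: $313,647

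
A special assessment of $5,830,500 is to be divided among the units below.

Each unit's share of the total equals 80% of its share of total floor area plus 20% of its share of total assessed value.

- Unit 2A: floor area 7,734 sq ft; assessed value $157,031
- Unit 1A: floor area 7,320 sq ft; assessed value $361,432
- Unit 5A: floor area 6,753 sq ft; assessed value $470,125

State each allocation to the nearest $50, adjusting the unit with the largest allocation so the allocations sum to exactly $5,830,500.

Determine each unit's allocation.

Unit 2A: $1,839,500; Unit 1A: $1,992,050; Unit 5A: $1,998,950

Floor area total 21,807; assessed value total 988,588.
Combined weights (80% floor area + 20% assessed value): Unit 2A 0.3155; Unit 1A 0.3417; Unit 5A 0.3428.
Pro-rata amounts: Unit 2A 1,839,488.67; Unit 1A 1,992,039.77; Unit 5A 1,998,971.56.
After rounding ($50): Unit 2A $1,839,500; Unit 1A $1,992,050; Unit 5A $1,998,950. Sum = $5,830,500.
Rounded total matches; no reconciliation needed.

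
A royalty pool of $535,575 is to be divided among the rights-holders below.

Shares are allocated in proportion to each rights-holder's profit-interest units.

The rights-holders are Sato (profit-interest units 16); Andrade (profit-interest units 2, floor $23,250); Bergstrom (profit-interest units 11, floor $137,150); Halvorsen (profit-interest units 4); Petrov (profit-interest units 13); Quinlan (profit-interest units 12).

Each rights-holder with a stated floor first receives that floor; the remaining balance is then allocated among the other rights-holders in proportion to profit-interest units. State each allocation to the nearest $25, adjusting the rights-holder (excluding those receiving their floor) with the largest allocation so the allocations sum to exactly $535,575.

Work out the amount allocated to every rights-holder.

Sato: $133,400; Andrade: $23,250; Bergstrom: $137,150; Halvorsen: $33,350; Petrov: $108,375; Quinlan: $100,050

Minimums first: Andrade $23,250; Bergstrom $137,150. Balance $375,175.
Balance split over remaining profit-interest units 45: Sato 133,395.56 → $133,400; Halvorsen 33,348.89 → $33,350; Petrov 108,383.89 → $108,375; Quinlan 100,046.67 → $100,050.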